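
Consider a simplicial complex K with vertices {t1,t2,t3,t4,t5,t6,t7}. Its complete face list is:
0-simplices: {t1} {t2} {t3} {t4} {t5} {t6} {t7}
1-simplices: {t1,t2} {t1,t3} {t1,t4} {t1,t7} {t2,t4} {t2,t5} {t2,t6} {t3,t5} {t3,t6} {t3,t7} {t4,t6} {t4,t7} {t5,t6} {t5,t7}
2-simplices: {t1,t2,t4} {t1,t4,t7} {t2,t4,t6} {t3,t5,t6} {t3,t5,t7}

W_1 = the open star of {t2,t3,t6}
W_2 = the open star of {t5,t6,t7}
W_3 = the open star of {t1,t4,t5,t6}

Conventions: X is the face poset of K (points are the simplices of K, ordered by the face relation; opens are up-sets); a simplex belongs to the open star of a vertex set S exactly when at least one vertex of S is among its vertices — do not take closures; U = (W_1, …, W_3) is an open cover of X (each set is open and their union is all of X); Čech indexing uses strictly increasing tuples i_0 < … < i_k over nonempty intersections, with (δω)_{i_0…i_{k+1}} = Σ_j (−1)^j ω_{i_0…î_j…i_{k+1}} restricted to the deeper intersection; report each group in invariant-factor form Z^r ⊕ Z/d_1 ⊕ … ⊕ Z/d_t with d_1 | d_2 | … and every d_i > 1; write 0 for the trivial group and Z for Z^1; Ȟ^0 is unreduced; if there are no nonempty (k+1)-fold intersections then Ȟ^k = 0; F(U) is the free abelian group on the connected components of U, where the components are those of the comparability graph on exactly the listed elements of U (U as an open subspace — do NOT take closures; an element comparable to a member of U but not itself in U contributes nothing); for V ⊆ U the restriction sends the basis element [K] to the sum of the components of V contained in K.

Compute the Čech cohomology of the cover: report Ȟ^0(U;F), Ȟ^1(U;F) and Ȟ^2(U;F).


Ȟ^0 ≅ Z, Ȟ^1 ≅ Z^3, Ȟ^2 ≅ 0

nonempty intersections:
  W1={{t2},{t3},{t6},{t1,t2},{t1,t3},{t2,t4},{t2,t5},{t2,t6},{t3,t5},{t3,t6},{t3,t7},{t4,t6},{t5,t6},{t1,t2,t4},{t2,t4,t6},{t3,t5,t6},{t3,t5,t7}} W2={{t5},{t6},{t7},{t1,t7},{t2,t5},{t2,t6},{t3,t5},{t3,t6},{t3,t7},{t4,t6},{t4,t7},{t5,t6},{t5,t7},{t1,t4,t7},{t2,t4,t6},{t3,t5,t6},{t3,t5,t7}} W3={{t1},{t4},{t5},{t6},{t1,t2},{t1,t3},{t1,t4},{t1,t7},{t2,t4},{t2,t5},{t2,t6},{t3,t5},{t3,t6},{t4,t6},{t4,t7},{t5,t6},{t5,t7},{t1,t2,t4},{t1,t4,t7},{t2,t4,t6},{t3,t5,t6},{t3,t5,t7}}
  W12={{t6},{t2,t5},{t2,t6},{t3,t5},{t3,t6},{t3,t7},{t4,t6},{t5,t6},{t2,t4,t6},{t3,t5,t6},{t3,t5,t7}} W13={{t6},{t1,t2},{t1,t3},{t2,t4},{t2,t5},{t2,t6},{t3,t5},{t3,t6},{t4,t6},{t5,t6},{t1,t2,t4},{t2,t4,t6},{t3,t5,t6},{t3,t5,t7}} W23={{t5},{t6},{t1,t7},{t2,t5},{t2,t6},{t3,t5},{t3,t6},{t4,t6},{t4,t7},{t5,t6},{t5,t7},{t1,t4,t7},{t2,t4,t6},{t3,t5,t6},{t3,t5,t7}}
  W123={{t6},{t2,t5},{t2,t6},{t3,t5},{t3,t6},{t4,t6},{t5,t6},{t2,t4,t6},{t3,t5,t6},{t3,t5,t7}}
components per intersection:
  W1: {{t2},{t3},{t6},{t1,t2},{t1,t3},{t2,t4},{t2,t5},{t2,t6},{t3,t5},{t3,t6},{t3,t7},{t4,t6},{t5,t6},{t1,t2,t4},{t2,t4,t6},{t3,t5,t6},{t3,t5,t7}}
  W2: {{t5},{t6},{t7},{t1,t7},{t2,t5},{t2,t6},{t3,t5},{t3,t6},{t3,t7},{t4,t6},{t4,t7},{t5,t6},{t5,t7},{t1,t4,t7},{t2,t4,t6},{t3,t5,t6},{t3,t5,t7}}
  W3: {{t1},{t4},{t5},{t6},{t1,t2},{t1,t3},{t1,t4},{t1,t7},{t2,t4},{t2,t5},{t2,t6},{t3,t5},{t3,t6},{t4,t6},{t4,t7},{t5,t6},{t5,t7},{t1,t2,t4},{t1,t4,t7},{t2,t4,t6},{t3,t5,t6},{t3,t5,t7}}
  W12: {{t6},{t2,t6},{t3,t5},{t3,t6},{t3,t7},{t4,t6},{t5,t6},{t2,t4,t6},{t3,t5,t6},{t3,t5,t7}} {{t2,t5}}
  W13: {{t6},{t1,t2},{t2,t4},{t2,t6},{t3,t5},{t3,t6},{t4,t6},{t5,t6},{t1,t2,t4},{t2,t4,t6},{t3,t5,t6},{t3,t5,t7}} {{t1,t3}} {{t2,t5}}
  W23: {{t5},{t6},{t2,t5},{t2,t6},{t3,t5},{t3,t6},{t4,t6},{t5,t6},{t5,t7},{t2,t4,t6},{t3,t5,t6},{t3,t5,t7}} {{t1,t7},{t4,t7},{t1,t4,t7}}
  W123: {{t6},{t2,t6},{t3,t5},{t3,t6},{t4,t6},{t5,t6},{t2,t4,t6},{t3,t5,t6},{t3,t5,t7}} {{t2,t5}}
C dims 3,7,2; δ0: rk 2, SNF 1^2; δ1: rk 2, SNF 1^2
Ȟ^0: (3−2)−0=1 ⇒ Z
Ȟ^1: (7−2)−2=3 ⇒ Z^3
Ȟ^2: (2−0)−2=0 ⇒ 0


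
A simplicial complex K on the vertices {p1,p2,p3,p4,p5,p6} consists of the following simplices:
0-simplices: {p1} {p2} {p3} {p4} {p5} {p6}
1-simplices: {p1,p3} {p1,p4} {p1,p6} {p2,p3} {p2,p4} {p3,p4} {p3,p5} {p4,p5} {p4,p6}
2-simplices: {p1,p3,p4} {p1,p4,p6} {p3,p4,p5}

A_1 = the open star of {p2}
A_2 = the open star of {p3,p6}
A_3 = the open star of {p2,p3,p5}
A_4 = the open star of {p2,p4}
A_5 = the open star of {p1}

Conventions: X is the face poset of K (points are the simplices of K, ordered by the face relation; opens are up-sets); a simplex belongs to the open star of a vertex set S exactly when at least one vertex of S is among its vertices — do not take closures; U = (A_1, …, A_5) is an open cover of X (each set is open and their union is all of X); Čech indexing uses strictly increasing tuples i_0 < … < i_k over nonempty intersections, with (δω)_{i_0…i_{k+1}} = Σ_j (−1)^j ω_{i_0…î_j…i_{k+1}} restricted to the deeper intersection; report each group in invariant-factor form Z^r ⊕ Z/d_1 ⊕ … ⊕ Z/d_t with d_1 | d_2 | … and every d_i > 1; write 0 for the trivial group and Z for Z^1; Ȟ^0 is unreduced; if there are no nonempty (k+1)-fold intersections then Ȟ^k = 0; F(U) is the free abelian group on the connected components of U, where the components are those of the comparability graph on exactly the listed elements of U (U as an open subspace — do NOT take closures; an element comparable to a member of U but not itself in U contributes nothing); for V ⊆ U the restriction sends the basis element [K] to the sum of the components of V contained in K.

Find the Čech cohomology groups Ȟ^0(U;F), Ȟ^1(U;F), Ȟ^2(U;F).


nonempty overlaps:
  A1={{p2},{p2,p3},{p2,p4}} A2={{p3},{p6},{p1,p3},{p1,p6},{p2,p3},{p3,p4},{p3,p5},{p4,p6},{p1,p3,p4},{p1,p4,p6},{p3,p4,p5}} A3={{p2},{p3},{p5},{p1,p3},{p2,p3},{p2,p4},{p3,p4},{p3,p5},{p4,p5},{p1,p3,p4},{p3,p4,p5}} A4={{p2},{p4},{p1,p4},{p2,p3},{p2,p4},{p3,p4},{p4,p5},{p4,p6},{p1,p3,p4},{p1,p4,p6},{p3,p4,p5}} A5={{p1},{p1,p3},{p1,p4},{p1,p6},{p1,p3,p4},{p1,p4,p6}}
  A12={{p2,p3}} A13={{p2},{p2,p3},{p2,p4}} A14={{p2},{p2,p3},{p2,p4}} A23={{p3},{p1,p3},{p2,p3},{p3,p4},{p3,p5},{p1,p3,p4},{p3,p4,p5}} A24={{p2,p3},{p3,p4},{p4,p6},{p1,p3,p4},{p1,p4,p6},{p3,p4,p5}} A25={{p1,p3},{p1,p6},{p1,p3,p4},{p1,p4,p6}} A34={{p2},{p2,p3},{p2,p4},{p3,p4},{p4,p5},{p1,p3,p4},{p3,p4,p5}} A35={{p1,p3},{p1,p3,p4}} A45={{p1,p4},{p1,p3,p4},{p1,p4,p6}}
  A123={{p2,p3}} A124={{p2,p3}} A134={{p2},{p2,p3},{p2,p4}} A234={{p2,p3},{p3,p4},{p1,p3,p4},{p3,p4,p5}} A235={{p1,p3},{p1,p3,p4}} A245={{p1,p3,p4},{p1,p4,p6}} A345={{p1,p3,p4}}
  A1234={{p2,p3}} A2345={{p1,p3,p4}}
components per intersection:
  A1: {{p2},{p2,p3},{p2,p4}}
  A2: {{p3},{p1,p3},{p2,p3},{p3,p4},{p3,p5},{p1,p3,p4},{p3,p4,p5}} {{p6},{p1,p6},{p4,p6},{p1,p4,p6}}
  A3: {{p2},{p3},{p5},{p1,p3},{p2,p3},{p2,p4},{p3,p4},{p3,p5},{p4,p5},{p1,p3,p4},{p3,p4,p5}}
  A4: {{p2},{p4},{p1,p4},{p2,p3},{p2,p4},{p3,p4},{p4,p5},{p4,p6},{p1,p3,p4},{p1,p4,p6},{p3,p4,p5}}
  A5: {{p1},{p1,p3},{p1,p4},{p1,p6},{p1,p3,p4},{p1,p4,p6}}
  A12: {{p2,p3}}
  A13: {{p2},{p2,p3},{p2,p4}}
  A14: {{p2},{p2,p3},{p2,p4}}
  A23: {{p3},{p1,p3},{p2,p3},{p3,p4},{p3,p5},{p1,p3,p4},{p3,p4,p5}}
  A24: {{p2,p3}} {{p3,p4},{p1,p3,p4},{p3,p4,p5}} {{p4,p6},{p1,p4,p6}}
  A25: {{p1,p3},{p1,p3,p4}} {{p1,p6},{p1,p4,p6}}
  A34: {{p2},{p2,p3},{p2,p4}} {{p3,p4},{p4,p5},{p1,p3,p4},{p3,p4,p5}}
  A35: {{p1,p3},{p1,p3,p4}}
  A45: {{p1,p4},{p1,p3,p4},{p1,p4,p6}}
  A123: {{p2,p3}}
  A124: {{p2,p3}}
  A134: {{p2},{p2,p3},{p2,p4}}
  A234: {{p2,p3}} {{p3,p4},{p1,p3,p4},{p3,p4,p5}}
  A235: {{p1,p3},{p1,p3,p4}}
  A245: {{p1,p3,p4}} {{p1,p4,p6}}
  A345: {{p1,p3,p4}}
  A1234: {{p2,p3}}
  A2345: {{p1,p3,p4}}
C dims 6,13,9,2; δ0: rk 5, SNF 1^5; δ1: rk 7, SNF 1^7; δ2: rk 2, SNF 1^2
degree 0: 6−5−0 = 1 → Ȟ^0 ≅ Z
degree 1: 13−7−5 = 1 → Ȟ^1 ≅ Z
degree 2: 9−2−7 = 0 → Ȟ^2 ≅ 0

Ȟ^0 ≅ Z, Ȟ^1 ≅ Z, Ȟ^2 ≅ 0


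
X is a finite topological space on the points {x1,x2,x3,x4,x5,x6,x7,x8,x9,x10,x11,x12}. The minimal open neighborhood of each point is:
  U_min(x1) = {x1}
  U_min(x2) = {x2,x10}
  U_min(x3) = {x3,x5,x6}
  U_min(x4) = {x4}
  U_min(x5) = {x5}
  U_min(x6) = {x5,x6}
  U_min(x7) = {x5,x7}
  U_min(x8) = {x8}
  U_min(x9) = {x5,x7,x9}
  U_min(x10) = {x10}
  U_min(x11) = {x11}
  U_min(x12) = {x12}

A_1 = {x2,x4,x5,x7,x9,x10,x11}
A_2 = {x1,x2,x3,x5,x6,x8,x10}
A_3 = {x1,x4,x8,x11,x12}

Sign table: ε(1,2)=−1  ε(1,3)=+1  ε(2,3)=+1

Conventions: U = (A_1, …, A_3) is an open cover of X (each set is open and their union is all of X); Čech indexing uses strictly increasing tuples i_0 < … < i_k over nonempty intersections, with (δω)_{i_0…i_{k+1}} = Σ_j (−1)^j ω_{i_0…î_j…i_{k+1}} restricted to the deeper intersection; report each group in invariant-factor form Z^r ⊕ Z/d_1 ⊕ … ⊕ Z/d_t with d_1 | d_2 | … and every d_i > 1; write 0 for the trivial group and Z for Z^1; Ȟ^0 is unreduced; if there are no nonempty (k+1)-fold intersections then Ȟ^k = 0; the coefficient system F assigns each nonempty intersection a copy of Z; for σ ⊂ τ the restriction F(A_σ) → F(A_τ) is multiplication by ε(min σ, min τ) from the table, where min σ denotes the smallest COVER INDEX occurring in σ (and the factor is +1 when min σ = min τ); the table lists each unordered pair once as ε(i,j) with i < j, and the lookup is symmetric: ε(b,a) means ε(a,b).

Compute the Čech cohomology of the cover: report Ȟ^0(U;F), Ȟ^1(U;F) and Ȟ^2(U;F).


Ȟ^0 ≅ 0; Ȟ^1 ≅ Z/2; Ȟ^2 ≅ 0

cover nerve:
  A12={x2,x5,x10} A13={x4,x11} A23={x1,x8}
C dims 3,3; δ0: rk 3, SNF 1^2·2
Ȟ^0: (3−3)−0=0 ⇒ 0
Ȟ^1: (3−0)−3=0 plus torsion [2] ⇒ Z/2
Ȟ^2: (0−0)−0=0 ⇒ 0


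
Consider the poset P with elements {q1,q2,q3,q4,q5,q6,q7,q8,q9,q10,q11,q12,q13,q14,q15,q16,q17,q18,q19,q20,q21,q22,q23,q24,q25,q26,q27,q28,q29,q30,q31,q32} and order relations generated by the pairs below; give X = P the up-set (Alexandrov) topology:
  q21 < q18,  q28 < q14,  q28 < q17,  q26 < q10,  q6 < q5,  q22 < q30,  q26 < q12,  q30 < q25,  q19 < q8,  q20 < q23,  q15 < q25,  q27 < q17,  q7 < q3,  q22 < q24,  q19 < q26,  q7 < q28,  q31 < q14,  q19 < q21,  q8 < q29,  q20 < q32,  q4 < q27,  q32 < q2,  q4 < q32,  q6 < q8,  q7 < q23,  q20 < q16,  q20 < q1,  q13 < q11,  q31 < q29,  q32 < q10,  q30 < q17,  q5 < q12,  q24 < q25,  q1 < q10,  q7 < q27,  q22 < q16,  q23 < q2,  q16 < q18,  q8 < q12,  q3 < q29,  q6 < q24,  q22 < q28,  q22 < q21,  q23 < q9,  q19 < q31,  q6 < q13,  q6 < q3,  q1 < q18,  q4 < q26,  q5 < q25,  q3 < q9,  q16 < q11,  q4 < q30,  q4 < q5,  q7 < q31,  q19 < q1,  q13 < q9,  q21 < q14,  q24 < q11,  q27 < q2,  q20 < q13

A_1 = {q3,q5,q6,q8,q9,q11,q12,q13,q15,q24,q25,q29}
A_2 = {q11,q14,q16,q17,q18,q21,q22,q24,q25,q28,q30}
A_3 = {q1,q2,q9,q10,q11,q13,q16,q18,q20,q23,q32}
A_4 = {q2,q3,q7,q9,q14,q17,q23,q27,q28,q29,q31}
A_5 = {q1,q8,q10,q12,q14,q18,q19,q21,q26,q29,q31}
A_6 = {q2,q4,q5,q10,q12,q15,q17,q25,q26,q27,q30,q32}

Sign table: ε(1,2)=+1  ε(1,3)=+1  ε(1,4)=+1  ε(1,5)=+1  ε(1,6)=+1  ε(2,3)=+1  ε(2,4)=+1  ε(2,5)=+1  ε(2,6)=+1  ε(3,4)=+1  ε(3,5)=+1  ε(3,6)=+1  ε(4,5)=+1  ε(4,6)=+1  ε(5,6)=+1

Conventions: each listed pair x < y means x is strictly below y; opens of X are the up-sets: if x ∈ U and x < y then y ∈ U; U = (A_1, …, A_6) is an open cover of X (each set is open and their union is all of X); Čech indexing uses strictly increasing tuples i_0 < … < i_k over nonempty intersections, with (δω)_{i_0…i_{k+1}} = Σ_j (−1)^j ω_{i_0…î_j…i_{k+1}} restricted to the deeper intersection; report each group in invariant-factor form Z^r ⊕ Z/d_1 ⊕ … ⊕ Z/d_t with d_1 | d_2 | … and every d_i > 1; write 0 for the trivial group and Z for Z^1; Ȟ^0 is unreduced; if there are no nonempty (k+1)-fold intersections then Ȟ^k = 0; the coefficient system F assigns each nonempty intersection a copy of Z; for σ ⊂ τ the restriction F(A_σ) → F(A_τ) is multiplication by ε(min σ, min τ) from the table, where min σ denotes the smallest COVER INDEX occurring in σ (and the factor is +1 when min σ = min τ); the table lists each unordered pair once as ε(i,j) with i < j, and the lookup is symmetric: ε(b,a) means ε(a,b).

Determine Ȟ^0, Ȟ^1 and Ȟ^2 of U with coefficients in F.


Ȟ^0 = Z; Ȟ^1 = 0; Ȟ^2 = Z/2

nonempty intersections:
  A12={q11,q24,q25} A13={q9,q11,q13} A14={q3,q9,q29} A15={q8,q12,q29} A16={q5,q12,q15,q25} A23={q11,q16,q18} A24={q14,q17,q28} A25={q14,q18,q21} A26={q17,q25,q30} A34={q2,q9,q23} A35={q1,q10,q18} A36={q2,q10,q32} A45={q14,q29,q31} A46={q2,q17,q27} A56={q10,q12,q26}
  A123={q11} A126={q25} A134={q9} A145={q29} A156={q12} A235={q18} A245={q14} A246={q17} A346={q2} A356={q10}
C dims 6,15,10; δ0: rk 5, SNF 1^5; δ1: rk 10, SNF 1^9·2
Ȟ^0: (6−5)−0=1 ⇒ Z
Ȟ^1: (15−10)−5=0 ⇒ 0
Ȟ^2: (10−0)−10=0 plus torsion [2] ⇒ Z/2


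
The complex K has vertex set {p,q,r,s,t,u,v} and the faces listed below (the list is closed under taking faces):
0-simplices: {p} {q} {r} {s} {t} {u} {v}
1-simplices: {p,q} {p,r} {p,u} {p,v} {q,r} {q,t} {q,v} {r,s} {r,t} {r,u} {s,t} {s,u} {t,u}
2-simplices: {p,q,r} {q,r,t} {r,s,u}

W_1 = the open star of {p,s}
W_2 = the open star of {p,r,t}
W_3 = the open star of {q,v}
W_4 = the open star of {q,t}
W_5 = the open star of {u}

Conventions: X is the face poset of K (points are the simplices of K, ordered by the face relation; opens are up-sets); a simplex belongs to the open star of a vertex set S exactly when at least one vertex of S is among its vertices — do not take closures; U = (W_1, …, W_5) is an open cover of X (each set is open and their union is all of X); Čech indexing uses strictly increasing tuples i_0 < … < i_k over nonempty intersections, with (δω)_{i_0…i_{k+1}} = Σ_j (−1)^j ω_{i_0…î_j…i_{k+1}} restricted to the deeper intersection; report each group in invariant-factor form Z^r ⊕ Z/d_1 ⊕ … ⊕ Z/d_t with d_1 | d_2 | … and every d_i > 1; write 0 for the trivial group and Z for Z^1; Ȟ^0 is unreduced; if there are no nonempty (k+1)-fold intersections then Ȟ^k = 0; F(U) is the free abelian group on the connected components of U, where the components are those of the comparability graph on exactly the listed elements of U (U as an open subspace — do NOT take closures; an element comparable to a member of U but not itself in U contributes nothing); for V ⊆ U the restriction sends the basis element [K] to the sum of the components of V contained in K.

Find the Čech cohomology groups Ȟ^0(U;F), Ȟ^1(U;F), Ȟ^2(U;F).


nonempty intersections:
  W1={{p},{s},{p,q},{p,r},{p,u},{p,v},{r,s},{s,t},{s,u},{p,q,r},{r,s,u}} W2={{p},{r},{t},{p,q},{p,r},{p,u},{p,v},{q,r},{q,t},{r,s},{r,t},{r,u},{s,t},{t,u},{p,q,r},{q,r,t},{r,s,u}} W3={{q},{v},{p,q},{p,v},{q,r},{q,t},{q,v},{p,q,r},{q,r,t}} W4={{q},{t},{p,q},{q,r},{q,t},{q,v},{r,t},{s,t},{t,u},{p,q,r},{q,r,t}} W5={{u},{p,u},{r,u},{s,u},{t,u},{r,s,u}}
  W12={{p},{p,q},{p,r},{p,u},{p,v},{r,s},{s,t},{p,q,r},{r,s,u}} W13={{p,q},{p,v},{p,q,r}} W14={{p,q},{s,t},{p,q,r}} W15={{p,u},{s,u},{r,s,u}} W23={{p,q},{p,v},{q,r},{q,t},{p,q,r},{q,r,t}} W24={{t},{p,q},{q,r},{q,t},{r,t},{s,t},{t,u},{p,q,r},{q,r,t}} W25={{p,u},{r,u},{t,u},{r,s,u}} W34={{q},{p,q},{q,r},{q,t},{q,v},{p,q,r},{q,r,t}} W45={{t,u}}
  W123={{p,q},{p,v},{p,q,r}} W124={{p,q},{s,t},{p,q,r}} W125={{p,u},{r,s,u}} W134={{p,q},{p,q,r}} W234={{p,q},{q,r},{q,t},{p,q,r},{q,r,t}} W245={{t,u}}
  W1234={{p,q},{p,q,r}}
components per intersection:
  W1: {{p},{p,q},{p,r},{p,u},{p,v},{p,q,r}} {{s},{r,s},{s,t},{s,u},{r,s,u}}
  W2: {{p},{r},{t},{p,q},{p,r},{p,u},{p,v},{q,r},{q,t},{r,s},{r,t},{r,u},{s,t},{t,u},{p,q,r},{q,r,t},{r,s,u}}
  W3: {{q},{v},{p,q},{p,v},{q,r},{q,t},{q,v},{p,q,r},{q,r,t}}
  W4: {{q},{t},{p,q},{q,r},{q,t},{q,v},{r,t},{s,t},{t,u},{p,q,r},{q,r,t}}
  W5: {{u},{p,u},{r,u},{s,u},{t,u},{r,s,u}}
  W12: {{p},{p,q},{p,r},{p,u},{p,v},{p,q,r}} {{r,s},{r,s,u}} {{s,t}}
  W13: {{p,q},{p,q,r}} {{p,v}}
  W14: {{p,q},{p,q,r}} {{s,t}}
  W15: {{p,u}} {{s,u},{r,s,u}}
  W23: {{p,q},{q,r},{q,t},{p,q,r},{q,r,t}} {{p,v}}
  W24: {{t},{p,q},{q,r},{q,t},{r,t},{s,t},{t,u},{p,q,r},{q,r,t}}
  W25: {{p,u}} {{r,u},{r,s,u}} {{t,u}}
  W34: {{q},{p,q},{q,r},{q,t},{q,v},{p,q,r},{q,r,t}}
  W45: {{t,u}}
  W123: {{p,q},{p,q,r}} {{p,v}}
  W124: {{p,q},{p,q,r}} {{s,t}}
  W125: {{p,u}} {{r,s,u}}
  W134: {{p,q},{p,q,r}}
  W234: {{p,q},{q,r},{q,t},{p,q,r},{q,r,t}}
  W245: {{t,u}}
  W1234: {{p,q},{p,q,r}}
C dims 6,17,9,1; δ0: rk 5, SNF 1^5; δ1: rk 8, SNF 1^8; δ2: rk 1, SNF 1^1
Ȟ^0: (6−5)−0=1 ⇒ Z
Ȟ^1: (17−8)−5=4 ⇒ Z^4
Ȟ^2: (9−1)−8=0 ⇒ 0

Ȟ^0 ≅ Z, Ȟ^1 ≅ Z^4 and Ȟ^2 ≅ 0


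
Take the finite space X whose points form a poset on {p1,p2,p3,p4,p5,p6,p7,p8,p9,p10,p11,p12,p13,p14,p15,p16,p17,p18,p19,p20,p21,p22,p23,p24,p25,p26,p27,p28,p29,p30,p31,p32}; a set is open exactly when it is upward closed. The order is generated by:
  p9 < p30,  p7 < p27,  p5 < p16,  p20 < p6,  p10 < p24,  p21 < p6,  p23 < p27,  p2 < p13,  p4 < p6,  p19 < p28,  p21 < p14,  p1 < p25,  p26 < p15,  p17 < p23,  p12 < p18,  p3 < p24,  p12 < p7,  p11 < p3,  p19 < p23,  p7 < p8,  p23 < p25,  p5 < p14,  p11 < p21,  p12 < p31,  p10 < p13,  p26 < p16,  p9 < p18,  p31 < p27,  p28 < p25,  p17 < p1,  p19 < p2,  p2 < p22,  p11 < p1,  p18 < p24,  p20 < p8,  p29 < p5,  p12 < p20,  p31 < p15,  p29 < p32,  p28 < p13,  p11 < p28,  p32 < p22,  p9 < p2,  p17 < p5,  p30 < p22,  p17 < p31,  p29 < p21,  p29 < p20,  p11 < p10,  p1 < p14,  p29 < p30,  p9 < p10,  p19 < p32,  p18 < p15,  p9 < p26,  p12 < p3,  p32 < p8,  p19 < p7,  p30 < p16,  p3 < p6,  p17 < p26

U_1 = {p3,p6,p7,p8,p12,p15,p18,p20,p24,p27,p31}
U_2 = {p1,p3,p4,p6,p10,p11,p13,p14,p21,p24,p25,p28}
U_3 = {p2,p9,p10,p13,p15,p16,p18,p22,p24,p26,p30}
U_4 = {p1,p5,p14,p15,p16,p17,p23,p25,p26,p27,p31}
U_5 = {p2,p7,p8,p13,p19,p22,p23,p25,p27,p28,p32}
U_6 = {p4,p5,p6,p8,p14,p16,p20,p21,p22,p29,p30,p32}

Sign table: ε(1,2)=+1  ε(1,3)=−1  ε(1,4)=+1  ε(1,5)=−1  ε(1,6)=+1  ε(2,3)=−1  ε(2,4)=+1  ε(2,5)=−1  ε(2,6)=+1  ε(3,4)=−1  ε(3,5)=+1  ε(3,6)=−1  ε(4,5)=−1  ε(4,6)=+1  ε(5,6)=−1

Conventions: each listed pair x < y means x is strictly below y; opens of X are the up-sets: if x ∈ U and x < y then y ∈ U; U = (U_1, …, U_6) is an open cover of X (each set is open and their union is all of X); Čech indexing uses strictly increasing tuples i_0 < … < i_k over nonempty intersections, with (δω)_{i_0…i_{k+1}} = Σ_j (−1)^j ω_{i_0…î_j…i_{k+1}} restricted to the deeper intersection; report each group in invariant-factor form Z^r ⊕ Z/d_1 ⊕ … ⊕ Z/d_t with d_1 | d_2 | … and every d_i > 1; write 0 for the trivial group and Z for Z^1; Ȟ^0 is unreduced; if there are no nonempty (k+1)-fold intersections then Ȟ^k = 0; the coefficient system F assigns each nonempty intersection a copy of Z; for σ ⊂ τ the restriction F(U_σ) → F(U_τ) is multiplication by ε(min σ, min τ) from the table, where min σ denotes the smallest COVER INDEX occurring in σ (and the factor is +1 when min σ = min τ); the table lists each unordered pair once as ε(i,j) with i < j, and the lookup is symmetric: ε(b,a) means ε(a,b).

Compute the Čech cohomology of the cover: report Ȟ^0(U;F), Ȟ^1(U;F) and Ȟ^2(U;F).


Ȟ^0 ≅ Z; Ȟ^1 ≅ 0; Ȟ^2 ≅ Z/2

nerve of the cover:
  U12={p3,p6,p24} U13={p15,p18,p24} U14={p15,p27,p31} U15={p7,p8,p27} U16={p6,p8,p20} U23={p10,p13,p24} U24={p1,p14,p25} U25={p13,p25,p28} U26={p4,p6,p14,p21} U34={p15,p16,p26} U35={p2,p13,p22} U36={p16,p22,p30} U45={p23,p25,p27} U46={p5,p14,p16} U56={p8,p22,p32}
  U123={p24} U126={p6} U134={p15} U145={p27} U156={p8} U235={p13} U245={p25} U246={p14} U346={p16} U356={p22}
C dims 6,15,10; δ0: rk 5, SNF 1^5; δ1: rk 10, SNF 1^9·2
Ȟ^0 = (6 − 5) − 0 = 1, so Ȟ^0 ≅ Z
Ȟ^1 = (15 − 10) − 5 = 0, so Ȟ^1 ≅ 0
Ȟ^2 = (10 − 0) − 10 = 0 plus torsion [2], so Ȟ^2 ≅ Z/2


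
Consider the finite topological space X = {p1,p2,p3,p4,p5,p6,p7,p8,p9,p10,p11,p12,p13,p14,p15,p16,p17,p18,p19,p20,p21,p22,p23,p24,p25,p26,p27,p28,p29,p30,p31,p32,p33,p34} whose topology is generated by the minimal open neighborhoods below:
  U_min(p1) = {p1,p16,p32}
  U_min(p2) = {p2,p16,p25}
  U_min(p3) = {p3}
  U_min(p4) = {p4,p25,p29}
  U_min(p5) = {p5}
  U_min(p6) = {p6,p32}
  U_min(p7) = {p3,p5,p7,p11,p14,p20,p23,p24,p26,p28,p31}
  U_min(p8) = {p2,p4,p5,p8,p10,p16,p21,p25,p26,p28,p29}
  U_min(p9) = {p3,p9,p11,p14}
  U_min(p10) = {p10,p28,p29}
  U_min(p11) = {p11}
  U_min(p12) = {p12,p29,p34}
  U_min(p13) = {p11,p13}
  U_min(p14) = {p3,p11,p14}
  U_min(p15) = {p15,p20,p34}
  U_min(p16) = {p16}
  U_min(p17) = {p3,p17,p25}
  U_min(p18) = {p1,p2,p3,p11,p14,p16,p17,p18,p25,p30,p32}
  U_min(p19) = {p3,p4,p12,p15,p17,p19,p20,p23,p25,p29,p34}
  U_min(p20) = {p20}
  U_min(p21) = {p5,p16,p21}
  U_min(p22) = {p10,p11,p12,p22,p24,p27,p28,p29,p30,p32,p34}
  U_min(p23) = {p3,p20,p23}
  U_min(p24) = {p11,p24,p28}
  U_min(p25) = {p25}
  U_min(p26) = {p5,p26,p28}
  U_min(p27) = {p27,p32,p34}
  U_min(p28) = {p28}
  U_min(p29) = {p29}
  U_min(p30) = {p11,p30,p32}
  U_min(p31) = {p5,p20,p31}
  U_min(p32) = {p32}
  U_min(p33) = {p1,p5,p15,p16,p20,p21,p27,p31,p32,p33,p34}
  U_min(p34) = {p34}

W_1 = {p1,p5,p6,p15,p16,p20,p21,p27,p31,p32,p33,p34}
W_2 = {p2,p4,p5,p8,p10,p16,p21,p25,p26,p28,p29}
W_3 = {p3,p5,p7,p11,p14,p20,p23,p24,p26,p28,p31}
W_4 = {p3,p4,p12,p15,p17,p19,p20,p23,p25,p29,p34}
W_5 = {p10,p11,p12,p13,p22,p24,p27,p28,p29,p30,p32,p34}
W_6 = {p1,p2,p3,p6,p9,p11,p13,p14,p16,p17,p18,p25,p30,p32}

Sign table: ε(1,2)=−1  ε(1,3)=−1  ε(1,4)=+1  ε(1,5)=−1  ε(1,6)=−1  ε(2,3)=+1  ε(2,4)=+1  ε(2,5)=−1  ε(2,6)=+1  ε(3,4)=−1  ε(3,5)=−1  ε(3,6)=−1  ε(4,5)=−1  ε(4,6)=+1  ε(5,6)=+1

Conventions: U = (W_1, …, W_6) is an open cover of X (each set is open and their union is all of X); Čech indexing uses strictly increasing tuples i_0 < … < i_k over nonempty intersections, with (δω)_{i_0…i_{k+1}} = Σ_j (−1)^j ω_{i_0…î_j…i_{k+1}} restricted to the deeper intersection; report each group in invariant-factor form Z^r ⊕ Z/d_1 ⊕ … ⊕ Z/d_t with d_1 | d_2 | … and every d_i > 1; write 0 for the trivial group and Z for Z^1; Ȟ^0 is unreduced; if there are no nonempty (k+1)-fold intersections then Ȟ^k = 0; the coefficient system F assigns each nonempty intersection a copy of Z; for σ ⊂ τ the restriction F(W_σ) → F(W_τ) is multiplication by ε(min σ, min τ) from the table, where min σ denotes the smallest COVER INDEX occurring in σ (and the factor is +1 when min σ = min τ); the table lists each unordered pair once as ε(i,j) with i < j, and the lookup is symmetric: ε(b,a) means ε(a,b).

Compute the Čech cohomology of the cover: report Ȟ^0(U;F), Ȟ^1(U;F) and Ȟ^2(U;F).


nonempty intersections:
  W12={p5,p16,p21} W13={p5,p20,p31} W14={p15,p20,p34} W15={p27,p32,p34} W16={p1,p6,p16,p32} W23={p5,p26,p28} W24={p4,p25,p29} W25={p10,p28,p29} W26={p2,p16,p25} W34={p3,p20,p23} W35={p11,p24,p28} W36={p3,p11,p14} W45={p12,p29,p34} W46={p3,p17,p25} W56={p11,p13,p30,p32}
  W123={p5} W126={p16} W134={p20} W145={p34} W156={p32} W235={p28} W245={p29} W246={p25} W346={p3} W356={p11}
C dims 6,15,10; δ0: rk 6, SNF 1^5·2; δ1: rk 9, SNF 1^9
Ȟ^0: (6−6)−0=0 ⇒ 0
Ȟ^1: (15−9)−6=0 plus torsion [2] ⇒ Z/2
Ȟ^2: (10−0)−9=1 ⇒ Z

Ȟ^0 = 0, Ȟ^1 = Z/2, Ȟ^2 = Z


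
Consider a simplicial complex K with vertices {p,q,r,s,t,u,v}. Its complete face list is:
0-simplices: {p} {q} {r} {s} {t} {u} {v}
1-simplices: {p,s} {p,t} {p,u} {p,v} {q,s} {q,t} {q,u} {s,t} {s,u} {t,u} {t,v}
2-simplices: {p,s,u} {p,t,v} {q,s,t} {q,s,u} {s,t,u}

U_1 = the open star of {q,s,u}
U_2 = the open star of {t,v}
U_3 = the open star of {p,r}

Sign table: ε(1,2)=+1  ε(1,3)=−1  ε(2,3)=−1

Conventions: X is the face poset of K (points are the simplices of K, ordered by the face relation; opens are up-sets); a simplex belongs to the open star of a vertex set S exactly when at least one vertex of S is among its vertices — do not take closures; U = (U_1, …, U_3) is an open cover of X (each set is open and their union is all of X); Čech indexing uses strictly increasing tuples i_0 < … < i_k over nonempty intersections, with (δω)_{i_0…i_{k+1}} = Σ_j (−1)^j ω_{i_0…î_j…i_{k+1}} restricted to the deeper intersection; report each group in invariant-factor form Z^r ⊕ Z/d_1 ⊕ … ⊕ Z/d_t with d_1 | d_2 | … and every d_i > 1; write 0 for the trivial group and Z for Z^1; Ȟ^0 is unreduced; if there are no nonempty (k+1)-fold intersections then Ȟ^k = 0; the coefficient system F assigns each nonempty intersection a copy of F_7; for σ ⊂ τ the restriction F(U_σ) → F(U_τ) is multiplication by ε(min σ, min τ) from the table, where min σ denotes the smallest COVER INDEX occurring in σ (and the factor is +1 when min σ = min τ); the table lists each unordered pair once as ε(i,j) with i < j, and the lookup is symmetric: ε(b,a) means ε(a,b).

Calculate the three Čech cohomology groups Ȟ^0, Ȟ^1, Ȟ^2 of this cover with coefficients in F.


Ȟ^0(U;F) ≅ Z/7,  Ȟ^1(U;F) ≅ Z/7,  Ȟ^2(U;F) ≅ 0

nerve of the cover:
  U1={{q},{s},{u},{p,s},{p,u},{q,s},{q,t},{q,u},{s,t},{s,u},{t,u},{p,s,u},{q,s,t},{q,s,u},{s,t,u}} U2={{t},{v},{p,t},{p,v},{q,t},{s,t},{t,u},{t,v},{p,t,v},{q,s,t},{s,t,u}} U3={{p},{r},{p,s},{p,t},{p,u},{p,v},{p,s,u},{p,t,v}}
  U12={{q,t},{s,t},{t,u},{q,s,t},{s,t,u}} U13={{p,s},{p,u},{p,s,u}} U23={{p,t},{p,v},{p,t,v}}
C dims 3,3; δ0: rk_F7 2
Ȟ^0 = (3 − 2) − 0 = 1, so Ȟ^0 ≅ Z/7
Ȟ^1 = (3 − 0) − 2 = 1, so Ȟ^1 ≅ Z/7
Ȟ^2 = (0 − 0) − 0 = 0, so Ȟ^2 ≅ 0


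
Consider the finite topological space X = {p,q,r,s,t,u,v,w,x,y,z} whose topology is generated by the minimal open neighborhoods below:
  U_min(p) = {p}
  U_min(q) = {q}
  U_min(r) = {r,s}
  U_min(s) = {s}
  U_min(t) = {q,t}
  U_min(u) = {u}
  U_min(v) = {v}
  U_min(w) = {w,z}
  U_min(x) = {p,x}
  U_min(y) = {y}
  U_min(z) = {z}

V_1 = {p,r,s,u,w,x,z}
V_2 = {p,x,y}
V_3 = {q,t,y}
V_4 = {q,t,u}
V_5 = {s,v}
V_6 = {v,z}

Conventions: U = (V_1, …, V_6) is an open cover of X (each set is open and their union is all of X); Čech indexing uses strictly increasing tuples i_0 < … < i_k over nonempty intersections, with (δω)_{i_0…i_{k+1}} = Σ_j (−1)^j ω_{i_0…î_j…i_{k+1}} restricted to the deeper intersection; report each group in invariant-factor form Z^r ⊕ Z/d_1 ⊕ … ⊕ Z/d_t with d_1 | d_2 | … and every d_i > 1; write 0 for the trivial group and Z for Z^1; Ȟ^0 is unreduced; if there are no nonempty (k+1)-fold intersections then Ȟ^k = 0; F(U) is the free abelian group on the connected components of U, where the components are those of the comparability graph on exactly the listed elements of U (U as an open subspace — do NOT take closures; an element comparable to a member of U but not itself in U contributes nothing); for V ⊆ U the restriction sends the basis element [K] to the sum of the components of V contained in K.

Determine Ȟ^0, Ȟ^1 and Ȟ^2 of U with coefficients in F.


Ȟ^0 = Z^7, Ȟ^1 = 0, Ȟ^2 = 0

nonempty overlaps:
  V12={p,x} V14={u} V15={s} V16={z} V23={y} V34={q,t} V56={v}
components per intersection:
  V1: {p,x} {r,s} {u} {w,z}
  V2: {p,x} {y}
  V3: {q,t} {y}
  V4: {q,t} {u}
  V5: {s} {v}
  V6: {v} {z}
  V12: {p,x}
  V14: {u}
  V15: {s}
  V16: {z}
  V23: {y}
  V34: {q,t}
  V56: {v}
C dims 14,7; δ0: rk 7, SNF 1^7
degree 0: 14−7−0 = 7 → Ȟ^0 ≅ Z^7
degree 1: 7−0−7 = 0 → Ȟ^1 ≅ 0
degree 2: 0−0−0 = 0 → Ȟ^2 ≅ 0


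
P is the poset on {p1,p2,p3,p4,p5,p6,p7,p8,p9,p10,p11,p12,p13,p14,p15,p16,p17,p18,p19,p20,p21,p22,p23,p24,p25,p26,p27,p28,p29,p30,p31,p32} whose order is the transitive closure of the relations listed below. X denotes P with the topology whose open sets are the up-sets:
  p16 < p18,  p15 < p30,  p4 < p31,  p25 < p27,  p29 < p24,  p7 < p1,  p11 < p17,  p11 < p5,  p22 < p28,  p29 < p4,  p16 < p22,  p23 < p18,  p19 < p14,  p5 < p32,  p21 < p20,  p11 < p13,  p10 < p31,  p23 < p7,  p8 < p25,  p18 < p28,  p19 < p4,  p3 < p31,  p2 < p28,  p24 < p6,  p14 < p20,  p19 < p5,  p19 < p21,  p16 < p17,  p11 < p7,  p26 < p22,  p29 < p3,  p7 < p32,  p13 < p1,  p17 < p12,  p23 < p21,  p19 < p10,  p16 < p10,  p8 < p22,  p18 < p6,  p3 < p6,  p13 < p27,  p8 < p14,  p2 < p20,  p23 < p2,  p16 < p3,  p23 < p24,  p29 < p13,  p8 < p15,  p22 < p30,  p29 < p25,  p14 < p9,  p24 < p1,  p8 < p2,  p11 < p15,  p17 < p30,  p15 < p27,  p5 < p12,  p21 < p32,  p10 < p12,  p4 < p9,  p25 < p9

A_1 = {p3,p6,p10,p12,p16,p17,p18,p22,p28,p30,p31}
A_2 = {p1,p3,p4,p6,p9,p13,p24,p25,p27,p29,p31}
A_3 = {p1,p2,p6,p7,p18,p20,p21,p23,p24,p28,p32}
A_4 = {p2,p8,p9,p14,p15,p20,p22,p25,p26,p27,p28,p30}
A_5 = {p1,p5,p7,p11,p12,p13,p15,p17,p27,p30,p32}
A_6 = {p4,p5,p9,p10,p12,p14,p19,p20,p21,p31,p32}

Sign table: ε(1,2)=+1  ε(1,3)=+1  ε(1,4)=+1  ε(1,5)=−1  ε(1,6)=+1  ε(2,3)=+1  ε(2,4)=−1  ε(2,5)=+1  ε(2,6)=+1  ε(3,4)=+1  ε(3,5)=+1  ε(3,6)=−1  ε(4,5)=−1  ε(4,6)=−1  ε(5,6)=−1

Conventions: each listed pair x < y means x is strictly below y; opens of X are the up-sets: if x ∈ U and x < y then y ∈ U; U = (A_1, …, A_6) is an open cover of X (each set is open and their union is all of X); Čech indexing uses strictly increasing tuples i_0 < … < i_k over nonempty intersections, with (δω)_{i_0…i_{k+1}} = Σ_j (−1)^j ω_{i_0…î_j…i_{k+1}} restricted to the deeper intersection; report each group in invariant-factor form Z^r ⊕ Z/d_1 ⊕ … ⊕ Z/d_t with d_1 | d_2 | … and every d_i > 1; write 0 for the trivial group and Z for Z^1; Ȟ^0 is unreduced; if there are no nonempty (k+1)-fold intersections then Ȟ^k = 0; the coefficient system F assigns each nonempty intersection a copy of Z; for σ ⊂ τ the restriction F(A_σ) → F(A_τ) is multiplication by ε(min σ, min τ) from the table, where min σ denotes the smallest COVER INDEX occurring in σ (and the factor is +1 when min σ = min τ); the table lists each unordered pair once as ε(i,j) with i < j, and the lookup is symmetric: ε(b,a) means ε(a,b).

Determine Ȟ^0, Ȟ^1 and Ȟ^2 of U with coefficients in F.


Ȟ^0(U;F) ≅ 0, Ȟ^1(U;F) ≅ Z/2, Ȟ^2(U;F) ≅ Z

nonempty overlaps:
  A12={p3,p6,p31} A13={p6,p18,p28} A14={p22,p28,p30} A15={p12,p17,p30} A16={p10,p12,p31} A23={p1,p6,p24} A24={p9,p25,p27} A25={p1,p13,p27} A26={p4,p9,p31} A34={p2,p20,p28} A35={p1,p7,p32} A36={p20,p21,p32} A45={p15,p27,p30} A46={p9,p14,p20} A56={p5,p12,p32}
  A123={p6} A126={p31} A134={p28} A145={p30} A156={p12} A235={p1} A245={p27} A246={p9} A346={p20} A356={p32}
C dims 6,15,10; δ0: rk 6, SNF 1^5·2; δ1: rk 9, SNF 1^9
degree 0: 6−6−0 = 0 → Ȟ^0 ≅ 0
degree 1: 15−9−6 = 0 plus torsion [2] → Ȟ^1 ≅ Z/2
degree 2: 10−0−9 = 1 → Ȟ^2 ≅ Z


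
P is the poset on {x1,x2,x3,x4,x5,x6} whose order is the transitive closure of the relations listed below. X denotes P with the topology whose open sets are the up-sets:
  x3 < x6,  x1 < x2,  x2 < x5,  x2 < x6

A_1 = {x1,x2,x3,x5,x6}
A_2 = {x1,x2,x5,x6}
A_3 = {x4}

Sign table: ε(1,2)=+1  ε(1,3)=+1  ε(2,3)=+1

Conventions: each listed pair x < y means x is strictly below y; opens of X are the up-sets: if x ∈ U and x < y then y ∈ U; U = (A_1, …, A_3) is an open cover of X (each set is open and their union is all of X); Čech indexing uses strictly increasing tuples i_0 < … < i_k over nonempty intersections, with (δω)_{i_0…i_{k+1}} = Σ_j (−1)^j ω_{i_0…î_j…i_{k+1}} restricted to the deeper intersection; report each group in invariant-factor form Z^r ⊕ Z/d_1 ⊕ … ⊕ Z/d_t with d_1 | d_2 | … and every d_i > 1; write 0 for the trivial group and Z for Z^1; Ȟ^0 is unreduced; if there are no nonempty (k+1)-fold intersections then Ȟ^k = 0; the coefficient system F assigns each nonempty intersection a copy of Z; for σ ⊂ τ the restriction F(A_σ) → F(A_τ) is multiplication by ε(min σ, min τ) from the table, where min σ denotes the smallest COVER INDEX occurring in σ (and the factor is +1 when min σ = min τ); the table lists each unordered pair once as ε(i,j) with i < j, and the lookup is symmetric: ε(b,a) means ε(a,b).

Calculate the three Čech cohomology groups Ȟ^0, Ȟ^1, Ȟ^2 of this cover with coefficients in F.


Ȟ^0 ≅ Z^2,  Ȟ^1 ≅ 0,  Ȟ^2 ≅ 0

nerve of the cover:
  A12={x1,x2,x5,x6}
C dims 3,1; δ0: rk 1, SNF 1^1
Ȟ^0 = (3 − 1) − 0 = 2, so Ȟ^0 ≅ Z^2
Ȟ^1 = (1 − 0) − 1 = 0, so Ȟ^1 ≅ 0
Ȟ^2 = (0 − 0) − 0 = 0, so Ȟ^2 ≅ 0


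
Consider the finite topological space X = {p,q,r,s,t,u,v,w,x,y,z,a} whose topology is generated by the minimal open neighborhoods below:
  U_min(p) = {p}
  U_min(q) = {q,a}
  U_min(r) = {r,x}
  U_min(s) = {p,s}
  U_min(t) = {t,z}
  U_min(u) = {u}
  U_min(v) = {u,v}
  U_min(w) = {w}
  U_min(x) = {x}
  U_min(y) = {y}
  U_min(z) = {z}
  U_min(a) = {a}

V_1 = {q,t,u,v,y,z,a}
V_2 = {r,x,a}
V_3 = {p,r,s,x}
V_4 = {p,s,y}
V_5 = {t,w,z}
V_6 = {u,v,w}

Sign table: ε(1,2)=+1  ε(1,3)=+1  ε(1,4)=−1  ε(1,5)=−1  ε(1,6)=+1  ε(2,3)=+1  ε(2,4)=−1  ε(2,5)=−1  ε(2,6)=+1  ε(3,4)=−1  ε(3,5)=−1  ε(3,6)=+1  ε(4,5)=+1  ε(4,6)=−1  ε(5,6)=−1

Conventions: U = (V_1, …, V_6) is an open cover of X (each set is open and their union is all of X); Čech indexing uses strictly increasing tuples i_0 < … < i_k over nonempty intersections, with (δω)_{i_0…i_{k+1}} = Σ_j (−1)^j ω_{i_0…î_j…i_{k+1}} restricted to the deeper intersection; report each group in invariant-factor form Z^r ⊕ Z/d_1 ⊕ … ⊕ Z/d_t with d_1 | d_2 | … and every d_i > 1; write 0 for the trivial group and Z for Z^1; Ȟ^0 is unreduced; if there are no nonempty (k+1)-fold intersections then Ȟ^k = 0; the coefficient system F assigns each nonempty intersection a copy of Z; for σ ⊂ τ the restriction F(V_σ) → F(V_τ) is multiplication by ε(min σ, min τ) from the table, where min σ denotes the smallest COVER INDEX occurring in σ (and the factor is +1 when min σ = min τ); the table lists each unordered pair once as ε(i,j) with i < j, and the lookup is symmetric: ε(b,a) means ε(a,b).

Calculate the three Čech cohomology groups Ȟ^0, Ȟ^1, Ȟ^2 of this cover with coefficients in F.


Ȟ^0 ≅ Z, Ȟ^1 ≅ Z^2, Ȟ^2 ≅ 0

nonempty overlaps:
  V12={a} V14={y} V15={t,z} V16={u,v} V23={r,x} V34={p,s} V56={w}
C dims 6,7; δ0: rk 5, SNF 1^5
degree 0: 6−5−0 = 1 → Ȟ^0 ≅ Z
degree 1: 7−0−5 = 2 → Ȟ^1 ≅ Z^2
degree 2: 0−0−0 = 0 → Ȟ^2 ≅ 0


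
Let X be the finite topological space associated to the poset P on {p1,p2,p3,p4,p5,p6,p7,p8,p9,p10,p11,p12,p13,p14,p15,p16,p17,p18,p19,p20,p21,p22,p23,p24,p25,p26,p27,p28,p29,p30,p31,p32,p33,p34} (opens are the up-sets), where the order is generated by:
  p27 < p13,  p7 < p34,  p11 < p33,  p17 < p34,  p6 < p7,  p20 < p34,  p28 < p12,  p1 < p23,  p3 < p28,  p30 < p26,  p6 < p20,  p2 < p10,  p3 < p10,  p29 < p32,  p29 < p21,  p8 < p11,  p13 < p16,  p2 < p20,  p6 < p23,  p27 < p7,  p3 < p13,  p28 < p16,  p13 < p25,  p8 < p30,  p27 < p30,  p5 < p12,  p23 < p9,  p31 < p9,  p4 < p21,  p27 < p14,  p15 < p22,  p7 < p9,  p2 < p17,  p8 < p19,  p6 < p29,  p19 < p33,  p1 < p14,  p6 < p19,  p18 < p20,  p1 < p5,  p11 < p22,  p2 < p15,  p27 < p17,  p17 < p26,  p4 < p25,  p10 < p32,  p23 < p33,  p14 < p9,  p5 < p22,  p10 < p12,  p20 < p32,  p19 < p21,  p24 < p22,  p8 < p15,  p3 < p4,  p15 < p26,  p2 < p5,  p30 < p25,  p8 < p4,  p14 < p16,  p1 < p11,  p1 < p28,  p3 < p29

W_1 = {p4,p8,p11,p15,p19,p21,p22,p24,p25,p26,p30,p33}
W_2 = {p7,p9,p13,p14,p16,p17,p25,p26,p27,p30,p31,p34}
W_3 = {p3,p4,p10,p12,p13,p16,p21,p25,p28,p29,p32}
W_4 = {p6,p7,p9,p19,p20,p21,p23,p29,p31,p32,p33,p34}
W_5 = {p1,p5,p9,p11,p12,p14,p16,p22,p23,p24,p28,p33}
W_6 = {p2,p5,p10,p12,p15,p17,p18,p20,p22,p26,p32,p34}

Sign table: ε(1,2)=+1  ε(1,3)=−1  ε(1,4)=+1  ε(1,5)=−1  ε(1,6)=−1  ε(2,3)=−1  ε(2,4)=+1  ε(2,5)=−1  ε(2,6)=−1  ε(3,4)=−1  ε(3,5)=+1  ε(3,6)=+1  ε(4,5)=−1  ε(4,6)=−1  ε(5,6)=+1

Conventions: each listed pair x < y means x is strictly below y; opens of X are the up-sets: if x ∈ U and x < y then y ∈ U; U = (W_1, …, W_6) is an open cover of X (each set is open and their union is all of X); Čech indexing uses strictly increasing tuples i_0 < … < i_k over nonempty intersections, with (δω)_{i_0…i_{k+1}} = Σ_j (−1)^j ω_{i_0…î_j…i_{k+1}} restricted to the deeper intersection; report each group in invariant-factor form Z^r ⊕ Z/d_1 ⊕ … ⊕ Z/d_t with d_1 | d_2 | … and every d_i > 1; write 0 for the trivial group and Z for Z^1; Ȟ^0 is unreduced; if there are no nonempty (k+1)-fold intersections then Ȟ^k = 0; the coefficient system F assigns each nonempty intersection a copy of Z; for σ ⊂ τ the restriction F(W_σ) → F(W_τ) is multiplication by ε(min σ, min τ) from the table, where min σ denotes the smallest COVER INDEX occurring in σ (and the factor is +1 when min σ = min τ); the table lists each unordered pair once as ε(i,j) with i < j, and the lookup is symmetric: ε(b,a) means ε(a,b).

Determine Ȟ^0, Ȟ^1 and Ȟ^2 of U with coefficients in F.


nerve of the cover:
  W12={p25,p26,p30} W13={p4,p21,p25} W14={p19,p21,p33} W15={p11,p22,p24,p33} W16={p15,p22,p26} W23={p13,p16,p25} W24={p7,p9,p31,p34} W25={p9,p14,p16} W26={p17,p26,p34} W34={p21,p29,p32} W35={p12,p16,p28} W36={p10,p12,p32} W45={p9,p23,p33} W46={p20,p32,p34} W56={p5,p12,p22}
  W123={p25} W126={p26} W134={p21} W145={p33} W156={p22} W235={p16} W245={p9} W246={p34} W346={p32} W356={p12}
C dims 6,15,10; δ0: rk 5, SNF 1^5; δ1: rk 10, SNF 1^9·2
Ȟ^0 = (6 − 5) − 0 = 1, so Ȟ^0 ≅ Z
Ȟ^1 = (15 − 10) − 5 = 0, so Ȟ^1 ≅ 0
Ȟ^2 = (10 − 0) − 10 = 0 plus torsion [2], so Ȟ^2 ≅ Z/2

Ȟ^0 ≅ Z,  Ȟ^1 ≅ 0,  Ȟ^2 ≅ Z/2


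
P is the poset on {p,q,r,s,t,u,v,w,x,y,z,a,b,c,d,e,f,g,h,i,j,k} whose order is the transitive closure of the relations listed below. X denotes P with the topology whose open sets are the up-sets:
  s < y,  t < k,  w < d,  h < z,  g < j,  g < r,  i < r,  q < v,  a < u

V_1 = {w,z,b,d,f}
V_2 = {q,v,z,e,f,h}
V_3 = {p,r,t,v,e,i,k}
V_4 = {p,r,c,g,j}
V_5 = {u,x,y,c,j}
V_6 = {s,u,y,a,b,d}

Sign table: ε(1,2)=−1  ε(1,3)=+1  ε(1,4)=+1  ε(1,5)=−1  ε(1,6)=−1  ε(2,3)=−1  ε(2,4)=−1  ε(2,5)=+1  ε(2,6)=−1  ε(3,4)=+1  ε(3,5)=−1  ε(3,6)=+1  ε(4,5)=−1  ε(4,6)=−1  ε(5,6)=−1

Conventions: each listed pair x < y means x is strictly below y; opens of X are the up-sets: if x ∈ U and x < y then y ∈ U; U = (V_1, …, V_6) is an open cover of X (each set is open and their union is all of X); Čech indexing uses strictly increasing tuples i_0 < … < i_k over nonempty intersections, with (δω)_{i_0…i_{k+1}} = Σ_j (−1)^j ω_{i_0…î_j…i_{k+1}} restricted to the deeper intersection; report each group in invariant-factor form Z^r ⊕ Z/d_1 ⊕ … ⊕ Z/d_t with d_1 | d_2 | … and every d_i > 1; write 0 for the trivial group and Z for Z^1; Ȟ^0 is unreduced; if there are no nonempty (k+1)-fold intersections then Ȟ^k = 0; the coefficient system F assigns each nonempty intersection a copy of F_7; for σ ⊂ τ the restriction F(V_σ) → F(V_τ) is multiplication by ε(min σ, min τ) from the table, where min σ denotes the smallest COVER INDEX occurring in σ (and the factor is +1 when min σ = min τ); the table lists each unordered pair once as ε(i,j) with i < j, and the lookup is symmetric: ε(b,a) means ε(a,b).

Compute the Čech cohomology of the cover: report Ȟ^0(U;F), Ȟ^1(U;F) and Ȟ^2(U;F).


Ȟ^0 = 0, Ȟ^1 = 0 and Ȟ^2 = 0

nerve simplices:
  V12={z,f} V16={b,d} V23={v,e} V34={p,r} V45={c,j} V56={u,y}
C dims 6,6; δ0: rk_F7 6
degree 0: 6−6−0 = 0 → Ȟ^0 ≅ 0
degree 1: 6−0−6 = 0 → Ȟ^1 ≅ 0
degree 2: 0−0−0 = 0 → Ȟ^2 ≅ 0


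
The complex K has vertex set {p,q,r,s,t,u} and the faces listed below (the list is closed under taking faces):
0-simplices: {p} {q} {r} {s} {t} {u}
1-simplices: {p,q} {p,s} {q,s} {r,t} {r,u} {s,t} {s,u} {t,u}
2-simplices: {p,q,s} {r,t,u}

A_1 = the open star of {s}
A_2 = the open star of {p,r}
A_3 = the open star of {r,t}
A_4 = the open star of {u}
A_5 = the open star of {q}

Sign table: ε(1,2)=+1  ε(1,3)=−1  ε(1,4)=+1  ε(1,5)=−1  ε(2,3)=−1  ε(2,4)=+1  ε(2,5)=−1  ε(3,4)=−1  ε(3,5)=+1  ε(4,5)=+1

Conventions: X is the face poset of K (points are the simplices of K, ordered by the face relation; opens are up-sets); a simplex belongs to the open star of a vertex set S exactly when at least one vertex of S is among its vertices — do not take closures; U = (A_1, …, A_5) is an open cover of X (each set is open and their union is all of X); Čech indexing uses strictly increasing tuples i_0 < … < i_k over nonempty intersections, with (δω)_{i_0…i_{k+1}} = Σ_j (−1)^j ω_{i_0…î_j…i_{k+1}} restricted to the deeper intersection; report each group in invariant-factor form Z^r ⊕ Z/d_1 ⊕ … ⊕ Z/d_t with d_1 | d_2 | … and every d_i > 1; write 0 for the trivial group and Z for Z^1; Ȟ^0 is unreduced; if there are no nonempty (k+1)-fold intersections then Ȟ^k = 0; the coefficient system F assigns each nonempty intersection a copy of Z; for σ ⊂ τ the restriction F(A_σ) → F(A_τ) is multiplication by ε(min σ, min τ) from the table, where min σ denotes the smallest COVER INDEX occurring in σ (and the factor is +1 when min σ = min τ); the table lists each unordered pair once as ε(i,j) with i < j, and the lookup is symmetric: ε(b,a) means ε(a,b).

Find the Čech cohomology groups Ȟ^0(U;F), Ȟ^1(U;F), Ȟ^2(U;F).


Ȟ^0(U;F) ≅ Z,  Ȟ^1(U;F) ≅ Z^2,  Ȟ^2(U;F) ≅ 0

cover nerve:
  A1={{s},{p,s},{q,s},{s,t},{s,u},{p,q,s}} A2={{p},{r},{p,q},{p,s},{r,t},{r,u},{p,q,s},{r,t,u}} A3={{r},{t},{r,t},{r,u},{s,t},{t,u},{r,t,u}} A4={{u},{r,u},{s,u},{t,u},{r,t,u}} A5={{q},{p,q},{q,s},{p,q,s}}
  A12={{p,s},{p,q,s}} A13={{s,t}} A14={{s,u}} A15={{q,s},{p,q,s}} A23={{r},{r,t},{r,u},{r,t,u}} A24={{r,u},{r,t,u}} A25={{p,q},{p,q,s}} A34={{r,u},{t,u},{r,t,u}}
  A125={{p,q,s}} A234={{r,u},{r,t,u}}
C dims 5,8,2; δ0: rk 4, SNF 1^4; δ1: rk 2, SNF 1^2
Ȟ^0: (5−4)−0=1 ⇒ Z
Ȟ^1: (8−2)−4=2 ⇒ Z^2
Ȟ^2: (2−0)−2=0 ⇒ 0
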